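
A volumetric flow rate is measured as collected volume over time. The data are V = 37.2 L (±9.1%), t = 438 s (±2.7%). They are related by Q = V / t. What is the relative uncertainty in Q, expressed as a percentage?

9.49%

For a monomial Q ∝ V, t^-1, fractional errors add in quadrature:
  (1·δV/V)² = (1×0.0910)² = 0.00828;  (-1·δt/t)² = (-1×0.0270)² = 0.000729
δQ/Q = √(0.00901) = 0.0949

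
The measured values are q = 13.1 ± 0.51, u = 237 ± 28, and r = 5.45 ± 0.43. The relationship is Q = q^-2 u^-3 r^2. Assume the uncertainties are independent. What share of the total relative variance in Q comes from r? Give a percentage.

15.9%

(δQ/Q)² = (-2·δq/q)² + (-3·δu/u)² + (2·δr/r)²
  q term: (-2×0.0389)² = 0.00606
  u term: (-3×0.118)² = 0.126
  r term: (2×0.0789)² = 0.0249
Total = 0.157. Share from r = 0.0249/0.157 = 0.159.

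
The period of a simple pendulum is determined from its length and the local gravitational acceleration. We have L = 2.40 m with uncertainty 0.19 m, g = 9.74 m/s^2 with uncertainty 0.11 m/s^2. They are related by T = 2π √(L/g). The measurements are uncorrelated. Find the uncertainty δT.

Products/powers → add relative errors in quadrature, weighted by exponent:
  (½·δL/L)² = (0.5×0.0792)² = 0.00157;  (−½·δg/g)² = (-0.5×0.0113)² = 3.19e-05
δT/T = √(0.00160) = 0.0400
T = 3.12 s, so δT = 0.0400 × 3.12 = 0.125 s.

0.125 s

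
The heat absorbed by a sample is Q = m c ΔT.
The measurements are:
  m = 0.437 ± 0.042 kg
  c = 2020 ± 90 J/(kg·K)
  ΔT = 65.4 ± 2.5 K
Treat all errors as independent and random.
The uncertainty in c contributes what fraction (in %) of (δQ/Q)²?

(δQ/Q)² = (1·δm/m)² + (1·δc/c)² + (1·δΔT/ΔT)²
  m term: (1×0.0961)² = 0.00924
  c term: (1×0.0446)² = 0.00199
  ΔT term: (1×0.0382)² = 0.00146
Total = 0.0127. Share from c = 0.00199/0.0127 = 0.157.

15.7%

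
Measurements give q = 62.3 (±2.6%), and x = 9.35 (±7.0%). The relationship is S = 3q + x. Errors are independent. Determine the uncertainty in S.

Each term contributes (cᵢ δxᵢ)² to (δS)²:
  (3·δq)² = 23.6;  (δx)² = 0.428
δS = √(24.0) = 4.90

4.90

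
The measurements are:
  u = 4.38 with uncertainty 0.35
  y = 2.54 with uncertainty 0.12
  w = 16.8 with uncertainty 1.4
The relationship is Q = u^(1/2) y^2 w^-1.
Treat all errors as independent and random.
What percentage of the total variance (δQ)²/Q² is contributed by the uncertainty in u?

9.14%

(δQ/Q)² = (½·δu/u)² + (2·δy/y)² + (-1·δw/w)²
  u term: (0.5×0.0799)² = 0.00160
  y term: (2×0.0472)² = 0.00893
  w term: (-1×0.0833)² = 0.00694
Total = 0.0175. Share from u = 0.00160/0.0175 = 0.0914.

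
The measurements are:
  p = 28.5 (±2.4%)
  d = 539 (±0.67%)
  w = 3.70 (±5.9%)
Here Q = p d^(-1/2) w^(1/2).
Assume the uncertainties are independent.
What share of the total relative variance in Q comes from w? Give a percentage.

59.7%

(δQ/Q)² = (1·δp/p)² + (−½·δd/d)² + (½·δw/w)²
  p term: (1×0.0240)² = 0.000576
  d term: (-0.5×0.00670)² = 1.12e-05
  w term: (0.5×0.0590)² = 0.000870
Total = 0.00146. Share from w = 0.000870/0.00146 = 0.597.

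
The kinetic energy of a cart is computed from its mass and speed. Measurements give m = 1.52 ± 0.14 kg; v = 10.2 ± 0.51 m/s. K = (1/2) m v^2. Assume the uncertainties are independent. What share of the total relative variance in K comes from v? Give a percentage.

54.1%

(δK/K)² = (1·δm/m)² + (2·δv/v)²
  m term: (1×0.0921)² = 0.00848
  v term: (2×0.0500)² = 0.0100
Total = 0.0185. Share from v = 0.0100/0.0185 = 0.541.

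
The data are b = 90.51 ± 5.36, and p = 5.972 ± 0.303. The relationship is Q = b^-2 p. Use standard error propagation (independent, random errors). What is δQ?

Since Q is a product/quotient, work with relative uncertainties:
  (-2·δb/b)² = (-2×0.0592)² = 0.0140;  (1·δp/p)² = (1×0.0507)² = 0.00257
δQ/Q = √(0.0166) = 0.129
Q = 0.0007290, so δQ = 0.129 × 0.0007290 = 9.39e-05.

9.39e-05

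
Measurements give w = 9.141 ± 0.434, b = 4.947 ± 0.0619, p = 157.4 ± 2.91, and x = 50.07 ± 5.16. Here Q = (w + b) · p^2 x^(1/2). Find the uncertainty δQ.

1.74e+05

Let u = w + b = 14.09. δu = √(δw² + δb²) = √(0.188 + 0.00383) = 0.438, so δu/u = 0.0311.
Q is then a monomial in u, p, x:
δQ/Q = √((δu/u)² + (2·δp/p)² + (½·δx/x)²) = √(0.000968 + 0.00137 + 0.00266) = 0.0706
Q = 2.47e+06, so δQ = 0.0706 × 2.47e+06 = 1.74e+05.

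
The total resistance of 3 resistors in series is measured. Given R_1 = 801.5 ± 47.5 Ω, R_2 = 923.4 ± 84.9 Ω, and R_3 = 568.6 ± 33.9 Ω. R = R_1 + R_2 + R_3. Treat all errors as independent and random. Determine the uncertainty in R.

Each term contributes (cᵢ δxᵢ)² to (δR)²:
  (δR_1)² = 2260;  (δR_2)² = 7210;  (δR_3)² = 1150
δR = √(10600) = 103 Ω

103 Ω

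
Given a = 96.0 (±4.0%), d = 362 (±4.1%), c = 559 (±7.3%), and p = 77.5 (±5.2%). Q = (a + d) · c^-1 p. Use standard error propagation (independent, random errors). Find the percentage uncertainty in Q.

9.57%

Let u = a + d = 458. δu = √(δa² + δd²) = √(14.7 + 220) = 15.3, so δu/u = 0.0335.
Q is then a monomial in u, c, p:
δQ/Q = √((δu/u)² + (-1·δc/c)² + (1·δp/p)²) = √(0.00112 + 0.00533 + 0.00270) = 0.0957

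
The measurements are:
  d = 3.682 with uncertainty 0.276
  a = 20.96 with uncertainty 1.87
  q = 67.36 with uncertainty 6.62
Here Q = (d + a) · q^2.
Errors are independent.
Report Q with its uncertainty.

111800 ± 23600

Let u = d + a = 24.64. δu = √(δd² + δa²) = √(0.0762 + 3.50) = 1.89, so δu/u = 0.0767.
Q is then a monomial in u, q:
δQ/Q = √((δu/u)² + (2·δq/q)²) = √(0.00588 + 0.0386) = 0.211
Q = 111800, so δQ = 0.211 × 111800 = 23600.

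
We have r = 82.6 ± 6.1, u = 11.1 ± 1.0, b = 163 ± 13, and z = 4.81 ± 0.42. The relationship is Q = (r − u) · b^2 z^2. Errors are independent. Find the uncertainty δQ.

1.11e+07

Let w = r − u = 71.5. δw = √(δr² + δu²) = √(37.2 + 1.00) = 6.18, so δw/w = 0.0865.
Q is then a monomial in w, b, z:
δQ/Q = √((δw/w)² + (2·δb/b)² + (2·δz/z)²) = √(0.00747 + 0.0254 + 0.0305) = 0.252
Q = 4.4e+07, so δQ = 0.252 × 4.4e+07 = 1.11e+07.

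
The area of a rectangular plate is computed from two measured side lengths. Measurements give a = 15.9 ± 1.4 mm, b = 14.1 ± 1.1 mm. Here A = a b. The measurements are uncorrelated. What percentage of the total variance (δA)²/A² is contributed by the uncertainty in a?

56.0%

(δA/A)² = (1·δa/a)² + (1·δb/b)²
  a term: (1×0.0881)² = 0.00775
  b term: (1×0.0780)² = 0.00609
Total = 0.0138. Share from a = 0.00775/0.0138 = 0.560.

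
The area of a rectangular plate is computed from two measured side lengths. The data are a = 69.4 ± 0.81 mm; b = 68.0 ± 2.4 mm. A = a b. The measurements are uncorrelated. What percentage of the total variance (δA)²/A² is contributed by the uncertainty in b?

90.1%

(δA/A)² = (1·δa/a)² + (1·δb/b)²
  a term: (1×0.0117)² = 0.000136
  b term: (1×0.0353)² = 0.00125
Total = 0.00138. Share from b = 0.00125/0.00138 = 0.901.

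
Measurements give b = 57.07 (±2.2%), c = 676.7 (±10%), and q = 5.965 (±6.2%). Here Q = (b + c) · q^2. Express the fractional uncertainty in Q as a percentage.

Let u = b + c = 733.8. δu = √(δb² + δc²) = √(1.58 + 4580) = 67.7, so δu/u = 0.0922.
Q is then a monomial in u, q:
δQ/Q = √((δu/u)² + (2·δq/q)²) = √(0.00851 + 0.0154) = 0.155

15.5%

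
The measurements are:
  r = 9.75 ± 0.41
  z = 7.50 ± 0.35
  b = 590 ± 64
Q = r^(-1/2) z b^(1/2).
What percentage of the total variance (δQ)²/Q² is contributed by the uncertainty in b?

(δQ/Q)² = (−½·δr/r)² + (1·δz/z)² + (½·δb/b)²
  r term: (-0.5×0.0421)² = 0.000442
  z term: (1×0.0467)² = 0.00218
  b term: (0.5×0.108)² = 0.00294
Total = 0.00556. Share from b = 0.00294/0.00556 = 0.529.

52.9%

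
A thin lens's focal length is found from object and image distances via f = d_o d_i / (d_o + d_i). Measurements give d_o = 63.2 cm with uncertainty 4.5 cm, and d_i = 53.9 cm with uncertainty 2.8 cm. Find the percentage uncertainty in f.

4.31%

∂f/∂d_o = (d_i/(d_o+d_i))² = 0.212;  ∂f/∂d_i = (d_o/(d_o+d_i))² = 0.291
δf = √((∂f/∂d_o · δd_o)² + (∂f/∂d_i · δd_i)²) = √(0.909 + 0.665) = 1.25 cm
f = 29.1 cm, so δf/f = 1.25/29.1 = 0.0431.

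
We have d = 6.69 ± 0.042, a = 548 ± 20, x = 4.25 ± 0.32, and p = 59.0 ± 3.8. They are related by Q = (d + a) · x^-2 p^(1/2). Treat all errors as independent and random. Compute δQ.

37.3

Let u = d + a = 555. δu = √(δd² + δa²) = √(0.00176 + 400) = 20.0, so δu/u = 0.0361.
Q is then a monomial in u, x, p:
δQ/Q = √((δu/u)² + (-2·δx/x)² + (½·δp/p)²) = √(0.00130 + 0.0227 + 0.00104) = 0.158
Q = 236, so δQ = 0.158 × 236 = 37.3.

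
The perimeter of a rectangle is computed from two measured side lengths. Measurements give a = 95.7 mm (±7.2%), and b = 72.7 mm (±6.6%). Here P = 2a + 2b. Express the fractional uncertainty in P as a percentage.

Sums and differences: (δP)² = Σ (cᵢ δxᵢ)².
  (2·δa)² = 190;  (2·δb)² = 92.1
δP = √(282) = 16.8 mm
P = 337 mm, so δP/P = 16.8/337 = 0.0499.

4.99%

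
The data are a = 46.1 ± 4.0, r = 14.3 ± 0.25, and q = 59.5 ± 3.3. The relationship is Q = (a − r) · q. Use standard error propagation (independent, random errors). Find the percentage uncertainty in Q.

13.8%

Let u = a − r = 31.8. δu = √(δa² + δr²) = √(16.0 + 0.0625) = 4.01, so δu/u = 0.126.
Q is then a monomial in u, q:
δQ/Q = √((δu/u)² + (1·δq/q)²) = √(0.0159 + 0.00308) = 0.138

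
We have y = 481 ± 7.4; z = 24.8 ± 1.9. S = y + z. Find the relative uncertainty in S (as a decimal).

0.0151

Absolute uncertainties add in quadrature for a linear combination:
  (δy)² = 54.8;  (δz)² = 3.61
δS = √(58.4) = 7.64
S = 506, so δS/S = 7.64/506 = 0.0151.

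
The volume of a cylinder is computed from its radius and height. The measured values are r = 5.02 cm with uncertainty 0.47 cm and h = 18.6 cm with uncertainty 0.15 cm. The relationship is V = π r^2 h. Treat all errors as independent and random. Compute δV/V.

0.187

For a monomial V ∝ r^2, h, fractional errors add in quadrature:
  (2·δr/r)² = (2×0.0936)² = 0.0351;  (1·δh/h)² = (1×0.00806)² = 6.5e-05
δV/V = √(0.0351) = 0.187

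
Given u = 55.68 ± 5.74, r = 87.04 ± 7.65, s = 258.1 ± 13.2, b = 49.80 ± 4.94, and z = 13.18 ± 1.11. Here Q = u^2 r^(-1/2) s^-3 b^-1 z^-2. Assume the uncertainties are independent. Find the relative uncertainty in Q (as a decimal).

0.326

Since Q is a product/quotient, work with relative uncertainties:
  (2·δu/u)² = (2×0.103)² = 0.0425;  (−½·δr/r)² = (-0.5×0.0879)² = 0.00193;  (-3·δs/s)² = (-3×0.0511)² = 0.0235;  (-1·δb/b)² = (-1×0.0992)² = 0.00984;  (-2·δz/z)² = (-2×0.0842)² = 0.0284
δQ/Q = √(0.106) = 0.326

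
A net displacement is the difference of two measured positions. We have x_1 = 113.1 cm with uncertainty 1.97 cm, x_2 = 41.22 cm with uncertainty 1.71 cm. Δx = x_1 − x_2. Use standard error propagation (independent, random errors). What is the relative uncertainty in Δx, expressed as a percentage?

3.63%

Δx is a linear combination, so absolute uncertainties add in quadrature:
  (δx_1)² = 3.88;  (δx_2)² = 2.92
δΔx = √(6.80) = 2.61 cm
Δx = 71.88 cm, so δΔx/Δx = 2.61/71.88 = 0.0363.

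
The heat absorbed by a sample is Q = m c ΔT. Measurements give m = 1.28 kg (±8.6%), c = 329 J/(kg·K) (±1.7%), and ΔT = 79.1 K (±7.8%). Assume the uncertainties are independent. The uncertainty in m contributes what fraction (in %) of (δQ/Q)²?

53.7%

(δQ/Q)² = (1·δm/m)² + (1·δc/c)² + (1·δΔT/ΔT)²
  m term: (1×0.0860)² = 0.00740
  c term: (1×0.0170)² = 0.000289
  ΔT term: (1×0.0780)² = 0.00608
Total = 0.0138. Share from m = 0.00740/0.0138 = 0.537.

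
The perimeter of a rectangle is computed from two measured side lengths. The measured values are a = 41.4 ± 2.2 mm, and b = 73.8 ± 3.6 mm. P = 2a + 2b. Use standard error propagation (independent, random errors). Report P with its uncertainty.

Absolute uncertainties add in quadrature for a linear combination:
  (2·δa)² = 19.4;  (2·δb)² = 51.8
δP = √(71.2) = 8.44 mm
P = 230 mm.

230 ± 8.44 mm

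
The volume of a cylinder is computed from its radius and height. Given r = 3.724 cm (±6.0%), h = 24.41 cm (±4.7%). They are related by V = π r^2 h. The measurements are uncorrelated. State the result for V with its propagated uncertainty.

V is a product of powers, so relative uncertainties combine in quadrature:
  (2·δr/r)² = (2×0.0600)² = 0.0144;  (1·δh/h)² = (1×0.0470)² = 0.00221
δV/V = √(0.0166) = 0.129
V = 1063 cm^3, so δV = 0.129 × 1063 = 137 cm^3.

1063 ± 137 cm^3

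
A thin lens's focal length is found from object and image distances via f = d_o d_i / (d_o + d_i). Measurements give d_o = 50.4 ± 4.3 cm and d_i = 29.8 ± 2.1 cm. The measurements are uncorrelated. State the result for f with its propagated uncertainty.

∂f/∂d_o = (d_i/(d_o+d_i))² = 0.138;  ∂f/∂d_i = (d_o/(d_o+d_i))² = 0.395
δf = √((∂f/∂d_o · δd_o)² + (∂f/∂d_i · δd_i)²) = √(0.352 + 0.688) = 1.02 cm
f = 18.7 cm.

18.7 ± 1.02 cm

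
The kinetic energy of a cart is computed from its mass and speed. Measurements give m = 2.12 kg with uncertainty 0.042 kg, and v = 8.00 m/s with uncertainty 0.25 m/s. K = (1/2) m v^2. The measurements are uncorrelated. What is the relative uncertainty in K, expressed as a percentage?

6.56%

Since K is a product/quotient, work with relative uncertainties:
  (1·δm/m)² = (1×0.0198)² = 0.000392;  (2·δv/v)² = (2×0.0312)² = 0.00391
δK/K = √(0.00430) = 0.0656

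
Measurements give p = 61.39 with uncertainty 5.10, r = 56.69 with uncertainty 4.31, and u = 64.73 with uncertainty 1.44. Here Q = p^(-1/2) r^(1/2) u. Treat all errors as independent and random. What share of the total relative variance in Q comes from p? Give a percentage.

(δQ/Q)² = (−½·δp/p)² + (½·δr/r)² + (1·δu/u)²
  p term: (-0.5×0.0831)² = 0.00173
  r term: (0.5×0.0760)² = 0.00145
  u term: (1×0.0222)² = 0.000495
Total = 0.00367. Share from p = 0.00173/0.00367 = 0.471.

47.1%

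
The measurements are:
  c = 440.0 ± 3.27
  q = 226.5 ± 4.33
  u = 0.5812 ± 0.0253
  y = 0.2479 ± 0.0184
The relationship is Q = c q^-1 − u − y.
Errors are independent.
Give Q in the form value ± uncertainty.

1.114 ± 0.0507

Let p = c·q^-1 = 1.943. δp/p = √((1·δc/c)² + (-1·δq/q)²) = √(5.52e-05 + 0.000365) = 0.0205, so δp = 0.0398.
Q = p − u − y: δQ = √(δp² + δu² + δy²) = √(0.00159 + 0.000640 + 0.000339) = 0.0507
Q = 1.114.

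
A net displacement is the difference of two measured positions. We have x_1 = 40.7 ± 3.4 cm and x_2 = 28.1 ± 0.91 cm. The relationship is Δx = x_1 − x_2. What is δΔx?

For a sum/difference, combine absolute errors in quadrature:
  (δx_1)² = 11.6;  (δx_2)² = 0.828
δΔx = √(12.4) = 3.52 cm

3.52 cm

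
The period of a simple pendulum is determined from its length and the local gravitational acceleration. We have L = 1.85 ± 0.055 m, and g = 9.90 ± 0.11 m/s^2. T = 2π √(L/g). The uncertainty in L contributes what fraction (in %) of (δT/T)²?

(δT/T)² = (½·δL/L)² + (−½·δg/g)²
  L term: (0.5×0.0297)² = 0.000221
  g term: (-0.5×0.0111)² = 3.09e-05
Total = 0.000252. Share from L = 0.000221/0.000252 = 0.877.

87.7%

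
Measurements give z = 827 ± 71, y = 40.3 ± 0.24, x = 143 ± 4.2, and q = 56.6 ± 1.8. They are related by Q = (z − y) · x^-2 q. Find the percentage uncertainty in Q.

Let u = z − y = 787. δu = √(δz² + δy²) = √(5040 + 0.0576) = 71.0, so δu/u = 0.0903.
Q is then a monomial in u, x, q:
δQ/Q = √((δu/u)² + (-2·δx/x)² + (1·δq/q)²) = √(0.00815 + 0.00345 + 0.00101) = 0.112

11.2%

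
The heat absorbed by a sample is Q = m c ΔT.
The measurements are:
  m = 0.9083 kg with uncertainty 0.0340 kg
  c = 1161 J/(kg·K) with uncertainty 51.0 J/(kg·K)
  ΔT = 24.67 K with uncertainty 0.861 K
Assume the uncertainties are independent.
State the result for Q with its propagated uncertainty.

26020 ± 1750 J

Since Q is a product/quotient, work with relative uncertainties:
  (1·δm/m)² = (1×0.0374)² = 0.00140;  (1·δc/c)² = (1×0.0439)² = 0.00193;  (1·δΔT/ΔT)² = (1×0.0349)² = 0.00122
δQ/Q = √(0.00455) = 0.0674
Q = 26020 J, so δQ = 0.0674 × 26020 = 1750 J.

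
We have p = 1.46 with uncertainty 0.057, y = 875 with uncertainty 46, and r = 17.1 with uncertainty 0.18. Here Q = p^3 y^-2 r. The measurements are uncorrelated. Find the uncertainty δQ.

Products/powers → add relative errors in quadrature, weighted by exponent:
  (3·δp/p)² = (3×0.0390)² = 0.0137;  (-2·δy/y)² = (-2×0.0526)² = 0.0111;  (1·δr/r)² = (1×0.0105)² = 0.000111
δQ/Q = √(0.0249) = 0.158
Q = 6.95e-05, so δQ = 0.158 × 6.95e-05 = 1.1e-05.

1.1e-05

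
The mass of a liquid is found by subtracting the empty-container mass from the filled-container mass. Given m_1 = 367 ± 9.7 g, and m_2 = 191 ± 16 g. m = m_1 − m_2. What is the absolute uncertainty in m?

Each term contributes (cᵢ δxᵢ)² to (δm)²:
  (δm_1)² = 94.1;  (δm_2)² = 256
δm = √(350) = 18.7 g

18.7 g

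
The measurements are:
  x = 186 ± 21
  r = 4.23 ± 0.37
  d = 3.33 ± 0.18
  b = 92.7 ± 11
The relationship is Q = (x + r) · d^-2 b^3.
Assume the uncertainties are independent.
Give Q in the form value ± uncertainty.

(1.37 ± 0.530) × 10^7

Let u = x + r = 190. δu = √(δx² + δr²) = √(441 + 0.137) = 21.0, so δu/u = 0.110.
Q is then a monomial in u, d, b:
δQ/Q = √((δu/u)² + (-2·δd/d)² + (3·δb/b)²) = √(0.0122 + 0.0117 + 0.127) = 0.388
Q = 1.37e+07, so δQ = 0.388 × 1.37e+07 = 5.3e+06.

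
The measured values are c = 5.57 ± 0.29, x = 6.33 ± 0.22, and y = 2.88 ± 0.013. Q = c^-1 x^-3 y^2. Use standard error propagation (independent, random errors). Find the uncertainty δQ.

0.000686

For a monomial Q ∝ c^-1, x^-3, y^2, fractional errors add in quadrature:
  (-1·δc/c)² = (-1×0.0521)² = 0.00271;  (-3·δx/x)² = (-3×0.0348)² = 0.0109;  (2·δy/y)² = (2×0.00451)² = 8.15e-05
δQ/Q = √(0.0137) = 0.117
Q = 0.00587, so δQ = 0.117 × 0.00587 = 0.000686.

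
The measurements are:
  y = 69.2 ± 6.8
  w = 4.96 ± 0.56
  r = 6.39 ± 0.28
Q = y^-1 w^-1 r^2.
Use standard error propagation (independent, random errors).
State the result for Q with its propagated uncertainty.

0.119 ± 0.0206

Relative error in a monomial: (δQ/Q)² = Σ (nᵢ · δxᵢ/xᵢ)².
  (-1·δy/y)² = (-1×0.0983)² = 0.00966;  (-1·δw/w)² = (-1×0.113)² = 0.0127;  (2·δr/r)² = (2×0.0438)² = 0.00768
δQ/Q = √(0.0301) = 0.173
Q = 0.119, so δQ = 0.173 × 0.119 = 0.0206.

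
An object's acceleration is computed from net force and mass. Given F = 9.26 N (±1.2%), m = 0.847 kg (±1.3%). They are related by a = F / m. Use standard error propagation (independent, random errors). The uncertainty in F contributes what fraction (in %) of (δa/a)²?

(δa/a)² = (1·δF/F)² + (-1·δm/m)²
  F term: (1×0.0120)² = 0.000144
  m term: (-1×0.0130)² = 0.000169
Total = 0.000313. Share from F = 0.000144/0.000313 = 0.460.

46.0%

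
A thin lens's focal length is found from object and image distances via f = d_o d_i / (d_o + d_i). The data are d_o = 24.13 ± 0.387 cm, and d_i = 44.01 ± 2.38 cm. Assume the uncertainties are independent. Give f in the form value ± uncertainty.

15.58 ± 0.339 cm

∂f/∂d_o = (d_i/(d_o+d_i))² = 0.417;  ∂f/∂d_i = (d_o/(d_o+d_i))² = 0.125
δf = √((∂f/∂d_o · δd_o)² + (∂f/∂d_i · δd_i)²) = √(0.0261 + 0.0891) = 0.339 cm
f = 15.58 cm.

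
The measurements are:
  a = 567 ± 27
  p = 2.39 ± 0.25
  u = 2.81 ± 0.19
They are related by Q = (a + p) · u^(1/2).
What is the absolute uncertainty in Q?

Let w = a + p = 569. δw = √(δa² + δp²) = √(729 + 0.0625) = 27.0, so δw/w = 0.0474.
Q is then a monomial in w, u:
δQ/Q = √((δw/w)² + (½·δu/u)²) = √(0.00225 + 0.00114) = 0.0582
Q = 954, so δQ = 0.0582 × 954 = 55.6.

55.6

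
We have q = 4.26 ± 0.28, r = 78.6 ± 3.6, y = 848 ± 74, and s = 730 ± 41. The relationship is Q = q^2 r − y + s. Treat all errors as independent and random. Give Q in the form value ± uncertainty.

Let p = q^2·r = 1430. δp/p = √((2·δq/q)² + (1·δr/r)²) = √(0.0173 + 0.00210) = 0.139, so δp = 199.
Q = p − y + s: δQ = √(δp² + δy² + δs²) = √(39400 + 5480 + 1680) = 216
Q = 1310.

1310 ± 216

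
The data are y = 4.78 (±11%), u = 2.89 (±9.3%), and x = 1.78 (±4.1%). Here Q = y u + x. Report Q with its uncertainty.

15.6 ± 1.99

Let p = y·u = 13.8. δp/p = √((1·δy/y)² + (1·δu/u)²) = √(0.0121 + 0.00865) = 0.144, so δp = 1.99.
Q = p + x: δQ = √(δp² + δx²) = √(3.96 + 0.00533) = 1.99
Q = 15.6.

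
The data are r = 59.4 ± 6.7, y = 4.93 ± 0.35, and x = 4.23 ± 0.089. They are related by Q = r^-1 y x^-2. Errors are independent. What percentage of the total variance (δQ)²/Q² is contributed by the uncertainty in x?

(δQ/Q)² = (-1·δr/r)² + (1·δy/y)² + (-2·δx/x)²
  r term: (-1×0.113)² = 0.0127
  y term: (1×0.0710)² = 0.00504
  x term: (-2×0.0210)² = 0.00177
Total = 0.0195. Share from x = 0.00177/0.0195 = 0.0907.

9.07%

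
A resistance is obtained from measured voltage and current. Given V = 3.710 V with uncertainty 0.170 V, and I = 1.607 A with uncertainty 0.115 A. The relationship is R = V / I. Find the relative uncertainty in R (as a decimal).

Products/powers → add relative errors in quadrature, weighted by exponent:
  (1·δV/V)² = (1×0.0458)² = 0.00210;  (-1·δI/I)² = (-1×0.0716)² = 0.00512
δR/R = √(0.00722) = 0.0850

0.0850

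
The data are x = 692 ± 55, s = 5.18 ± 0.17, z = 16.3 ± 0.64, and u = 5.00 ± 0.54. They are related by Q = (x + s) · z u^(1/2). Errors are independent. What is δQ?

Let w = x + s = 697. δw = √(δx² + δs²) = √(3020 + 0.0289) = 55.0, so δw/w = 0.0789.
Q is then a monomial in w, z, u:
δQ/Q = √((δw/w)² + (1·δz/z)² + (½·δu/u)²) = √(0.00622 + 0.00154 + 0.00292) = 0.103
Q = 25400, so δQ = 0.103 × 25400 = 2630.

2630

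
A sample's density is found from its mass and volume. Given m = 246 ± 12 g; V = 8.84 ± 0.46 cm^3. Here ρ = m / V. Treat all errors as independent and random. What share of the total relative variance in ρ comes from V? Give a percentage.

53.2%

(δρ/ρ)² = (1·δm/m)² + (-1·δV/V)²
  m term: (1×0.0488)² = 0.00238
  V term: (-1×0.0520)² = 0.00271
Total = 0.00509. Share from V = 0.00271/0.00509 = 0.532.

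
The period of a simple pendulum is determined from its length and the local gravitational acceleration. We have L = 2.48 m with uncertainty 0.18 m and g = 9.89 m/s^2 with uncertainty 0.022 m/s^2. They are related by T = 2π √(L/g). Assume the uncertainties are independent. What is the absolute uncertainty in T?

Products/powers → add relative errors in quadrature, weighted by exponent:
  (½·δL/L)² = (0.5×0.0726)² = 0.00132;  (−½·δg/g)² = (-0.5×0.00222)² = 1.24e-06
δT/T = √(0.00132) = 0.0363
T = 3.15 s, so δT = 0.0363 × 3.15 = 0.114 s.

0.114 s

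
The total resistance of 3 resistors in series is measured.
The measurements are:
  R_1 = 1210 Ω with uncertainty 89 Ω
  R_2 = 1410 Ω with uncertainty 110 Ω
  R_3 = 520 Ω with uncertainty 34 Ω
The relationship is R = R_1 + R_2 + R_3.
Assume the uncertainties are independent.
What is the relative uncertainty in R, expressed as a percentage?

4.63%

Each term contributes (cᵢ δxᵢ)² to (δR)²:
  (δR_1)² = 7920;  (δR_2)² = 12100;  (δR_3)² = 1160
δR = √(21200) = 146 Ω
R = 3140 Ω, so δR/R = 146/3140 = 0.0463.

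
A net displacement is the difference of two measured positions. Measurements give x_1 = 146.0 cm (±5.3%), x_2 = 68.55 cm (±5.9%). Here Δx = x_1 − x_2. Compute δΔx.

For a sum/difference, combine absolute errors in quadrature:
  (δx_1)² = 59.9;  (δx_2)² = 16.4
δΔx = √(76.2) = 8.73 cm

8.73 cm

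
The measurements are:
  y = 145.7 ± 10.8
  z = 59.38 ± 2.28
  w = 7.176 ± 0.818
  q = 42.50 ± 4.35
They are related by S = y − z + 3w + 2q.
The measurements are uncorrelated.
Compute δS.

14.3

Sums and differences: (δS)² = Σ (cᵢ δxᵢ)².
  (δy)² = 117;  (δz)² = 5.20;  (3·δw)² = 6.02;  (2·δq)² = 75.7
δS = √(204) = 14.3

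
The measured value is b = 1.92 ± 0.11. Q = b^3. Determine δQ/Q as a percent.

Q is a product of powers, so relative uncertainties combine in quadrature:
  (3·δb/b)² = (3×0.0573)² = 0.0295
δQ/Q = √(0.0295) = 0.172

17.2%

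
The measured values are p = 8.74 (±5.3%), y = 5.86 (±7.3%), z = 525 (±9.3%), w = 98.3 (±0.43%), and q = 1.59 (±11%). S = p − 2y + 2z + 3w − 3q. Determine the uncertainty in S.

97.7

Sums and differences: (δS)² = Σ (cᵢ δxᵢ)².
  (δp)² = 0.215;  (2·δy)² = 0.732;  (2·δz)² = 9540;  (3·δw)² = 1.61;  (3·δq)² = 0.275
δS = √(9540) = 97.7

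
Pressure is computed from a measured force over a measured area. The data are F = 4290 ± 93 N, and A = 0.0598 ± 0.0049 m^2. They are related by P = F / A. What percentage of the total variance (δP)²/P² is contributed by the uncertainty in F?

(δP/P)² = (1·δF/F)² + (-1·δA/A)²
  F term: (1×0.0217)² = 0.000470
  A term: (-1×0.0819)² = 0.00671
Total = 0.00718. Share from F = 0.000470/0.00718 = 0.0654.

6.54%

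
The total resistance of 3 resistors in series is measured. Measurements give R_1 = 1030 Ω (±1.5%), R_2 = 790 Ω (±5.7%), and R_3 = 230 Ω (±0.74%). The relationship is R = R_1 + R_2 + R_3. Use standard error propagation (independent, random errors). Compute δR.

For a sum/difference, combine absolute errors in quadrature:
  (δR_1)² = 239;  (δR_2)² = 2030;  (δR_3)² = 2.90
δR = √(2270) = 47.6 Ω

47.6 Ω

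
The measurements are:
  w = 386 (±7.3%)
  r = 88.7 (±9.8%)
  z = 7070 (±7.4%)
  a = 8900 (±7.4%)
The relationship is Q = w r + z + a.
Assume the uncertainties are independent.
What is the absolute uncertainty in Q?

4270

Let p = w·r = 34200. δp/p = √((1·δw/w)² + (1·δr/r)²) = √(0.00533 + 0.00960) = 0.122, so δp = 4180.
Q = p + z + a: δQ = √(δp² + δz² + δa²) = √(1.75e+07 + 2.74e+05 + 4.34e+05) = 4270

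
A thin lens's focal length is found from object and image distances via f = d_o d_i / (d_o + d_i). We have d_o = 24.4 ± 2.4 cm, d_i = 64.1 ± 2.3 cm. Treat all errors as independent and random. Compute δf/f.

0.0719

∂f/∂d_o = (d_i/(d_o+d_i))² = 0.525;  ∂f/∂d_i = (d_o/(d_o+d_i))² = 0.0760
δf = √((∂f/∂d_o · δd_o)² + (∂f/∂d_i · δd_i)²) = √(1.59 + 0.0306) = 1.27 cm
f = 17.7 cm, so δf/f = 1.27/17.7 = 0.0719.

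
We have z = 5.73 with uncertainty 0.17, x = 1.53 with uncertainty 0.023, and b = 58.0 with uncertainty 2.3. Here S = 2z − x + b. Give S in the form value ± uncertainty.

67.9 ± 2.33

For a sum/difference, combine absolute errors in quadrature:
  (2·δz)² = 0.116;  (δx)² = 0.000529;  (δb)² = 5.29
δS = √(5.41) = 2.33
S = 67.9.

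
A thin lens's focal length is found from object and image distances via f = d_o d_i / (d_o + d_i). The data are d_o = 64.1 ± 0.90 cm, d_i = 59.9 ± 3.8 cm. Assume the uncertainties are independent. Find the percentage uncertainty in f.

∂f/∂d_o = (d_i/(d_o+d_i))² = 0.233;  ∂f/∂d_i = (d_o/(d_o+d_i))² = 0.267
δf = √((∂f/∂d_o · δd_o)² + (∂f/∂d_i · δd_i)²) = √(0.0441 + 1.03) = 1.04 cm
f = 31.0 cm, so δf/f = 1.04/31.0 = 0.0335.

3.35%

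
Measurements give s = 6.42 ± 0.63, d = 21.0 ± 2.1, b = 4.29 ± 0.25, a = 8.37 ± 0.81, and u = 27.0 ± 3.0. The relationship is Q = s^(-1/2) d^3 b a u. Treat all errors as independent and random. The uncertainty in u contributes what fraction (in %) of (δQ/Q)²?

10.5%

(δQ/Q)² = (−½·δs/s)² + (3·δd/d)² + (1·δb/b)² + (1·δa/a)² + (1·δu/u)²
  s term: (-0.5×0.0981)² = 0.00241
  d term: (3×0.100)² = 0.0900
  b term: (1×0.0583)² = 0.00340
  a term: (1×0.0968)² = 0.00937
  u term: (1×0.111)² = 0.0123
Total = 0.118. Share from u = 0.0123/0.118 = 0.105.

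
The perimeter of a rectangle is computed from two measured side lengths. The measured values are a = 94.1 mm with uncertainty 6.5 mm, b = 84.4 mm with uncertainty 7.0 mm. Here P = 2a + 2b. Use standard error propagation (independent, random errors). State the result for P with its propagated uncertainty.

357 ± 19.1 mm

Absolute uncertainties add in quadrature for a linear combination:
  (2·δa)² = 169;  (2·δb)² = 196
δP = √(365) = 19.1 mm
P = 357 mm.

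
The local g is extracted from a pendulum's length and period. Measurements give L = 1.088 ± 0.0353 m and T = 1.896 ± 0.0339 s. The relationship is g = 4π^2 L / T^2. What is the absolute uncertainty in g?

Since g is a product/quotient, work with relative uncertainties:
  (1·δL/L)² = (1×0.0324)² = 0.00105;  (-2·δT/T)² = (-2×0.0179)² = 0.00128
δg/g = √(0.00233) = 0.0483
g = 11.95 m/s^2, so δg = 0.0483 × 11.95 = 0.577 m/s^2.

0.577 m/s^2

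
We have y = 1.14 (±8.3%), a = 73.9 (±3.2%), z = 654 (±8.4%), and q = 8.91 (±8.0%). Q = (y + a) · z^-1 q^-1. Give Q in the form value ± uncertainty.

Let u = y + a = 75.0. δu = √(δy² + δa²) = √(0.00895 + 5.59) = 2.37, so δu/u = 0.0315.
Q is then a monomial in u, z, q:
δQ/Q = √((δu/u)² + (-1·δz/z)² + (-1·δq/q)²) = √(0.000995 + 0.00706 + 0.00640) = 0.120
Q = 0.0129, so δQ = 0.120 × 0.0129 = 0.00155.

0.0129 ± 0.00155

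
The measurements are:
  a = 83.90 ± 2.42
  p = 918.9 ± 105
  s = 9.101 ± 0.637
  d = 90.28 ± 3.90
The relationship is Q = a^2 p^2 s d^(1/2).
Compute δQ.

For a monomial Q ∝ a^2, p^2, s, d^(1/2), fractional errors add in quadrature:
  (2·δa/a)² = (2×0.0288)² = 0.00333;  (2·δp/p)² = (2×0.114)² = 0.0522;  (1·δs/s)² = (1×0.0700)² = 0.00490;  (½·δd/d)² = (0.5×0.0432)² = 0.000467
δQ/Q = √(0.0609) = 0.247
Q = 5.14e+11, so δQ = 0.247 × 5.14e+11 = 1.27e+11.

1.27e+11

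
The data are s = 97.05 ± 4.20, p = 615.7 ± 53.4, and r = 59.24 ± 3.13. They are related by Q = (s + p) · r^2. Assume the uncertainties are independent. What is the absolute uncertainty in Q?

Let u = s + p = 712.8. δu = √(δs² + δp²) = √(17.6 + 2850) = 53.6, so δu/u = 0.0752.
Q is then a monomial in u, r:
δQ/Q = √((δu/u)² + (2·δr/r)²) = √(0.00565 + 0.0112) = 0.130
Q = 2.501e+06, so δQ = 0.130 × 2.501e+06 = 3.24e+05.

3.24e+05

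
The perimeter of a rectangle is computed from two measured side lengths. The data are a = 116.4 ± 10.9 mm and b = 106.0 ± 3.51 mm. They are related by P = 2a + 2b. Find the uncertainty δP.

22.9 mm

For a sum/difference, combine absolute errors in quadrature:
  (2·δa)² = 475;  (2·δb)² = 49.3
δP = √(525) = 22.9 mm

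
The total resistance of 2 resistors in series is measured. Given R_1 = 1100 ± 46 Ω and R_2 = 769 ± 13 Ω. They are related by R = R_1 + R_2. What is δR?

R is a linear combination, so absolute uncertainties add in quadrature:
  (δR_1)² = 2120;  (δR_2)² = 169
δR = √(2280) = 47.8 Ω

47.8 Ω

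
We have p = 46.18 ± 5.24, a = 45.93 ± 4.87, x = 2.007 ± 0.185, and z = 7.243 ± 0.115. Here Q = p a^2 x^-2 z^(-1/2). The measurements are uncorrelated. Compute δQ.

Products/powers → add relative errors in quadrature, weighted by exponent:
  (1·δp/p)² = (1×0.113)² = 0.0129;  (2·δa/a)² = (2×0.106)² = 0.0450;  (-2·δx/x)² = (-2×0.0922)² = 0.0340;  (−½·δz/z)² = (-0.5×0.0159)² = 6.3e-05
δQ/Q = √(0.0919) = 0.303
Q = 8987, so δQ = 0.303 × 8987 = 2720.

2720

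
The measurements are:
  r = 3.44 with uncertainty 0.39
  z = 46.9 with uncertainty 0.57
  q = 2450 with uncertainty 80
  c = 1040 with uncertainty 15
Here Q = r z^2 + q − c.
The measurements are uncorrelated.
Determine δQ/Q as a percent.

9.82%

Let p = r·z^2 = 7570. δp/p = √((1·δr/r)² + (2·δz/z)²) = √(0.0129 + 0.000591) = 0.116, so δp = 877.
Q = p + q − c: δQ = √(δp² + δq² + δc²) = √(7.7e+05 + 6400 + 225) = 881
Q = 8980, so δQ/Q = 881/8980 = 0.0982.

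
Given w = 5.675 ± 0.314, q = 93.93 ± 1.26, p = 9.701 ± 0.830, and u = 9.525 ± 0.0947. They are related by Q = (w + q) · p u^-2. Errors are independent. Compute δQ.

Let h = w + q = 99.61. δh = √(δw² + δq²) = √(0.0986 + 1.59) = 1.30, so δh/h = 0.0130.
Q is then a monomial in h, p, u:
δQ/Q = √((δh/h)² + (1·δp/p)² + (-2·δu/u)²) = √(0.000170 + 0.00732 + 0.000395) = 0.0888
Q = 10.65, so δQ = 0.0888 × 10.65 = 0.946.

0.946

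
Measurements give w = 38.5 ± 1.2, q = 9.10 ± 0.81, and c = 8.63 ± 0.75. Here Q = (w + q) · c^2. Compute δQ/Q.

0.176

Let u = w + q = 47.6. δu = √(δw² + δq²) = √(1.44 + 0.656) = 1.45, so δu/u = 0.0304.
Q is then a monomial in u, c:
δQ/Q = √((δu/u)² + (2·δc/c)²) = √(0.000925 + 0.0302) = 0.176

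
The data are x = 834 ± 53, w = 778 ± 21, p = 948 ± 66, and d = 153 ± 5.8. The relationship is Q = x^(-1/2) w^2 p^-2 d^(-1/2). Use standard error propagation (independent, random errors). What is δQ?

0.000290

Q is a product of powers, so relative uncertainties combine in quadrature:
  (−½·δx/x)² = (-0.5×0.0635)² = 0.00101;  (2·δw/w)² = (2×0.0270)² = 0.00291;  (-2·δp/p)² = (-2×0.0696)² = 0.0194;  (−½·δd/d)² = (-0.5×0.0379)² = 0.000359
δQ/Q = √(0.0237) = 0.154
Q = 0.00189, so δQ = 0.154 × 0.00189 = 0.000290.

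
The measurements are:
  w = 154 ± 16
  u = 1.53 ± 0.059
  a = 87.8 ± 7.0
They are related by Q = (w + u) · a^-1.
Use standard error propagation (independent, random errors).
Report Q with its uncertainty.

1.77 ± 0.231

Let h = w + u = 156. δh = √(δw² + δu²) = √(256 + 0.00348) = 16.0, so δh/h = 0.103.
Q is then a monomial in h, a:
δQ/Q = √((δh/h)² + (-1·δa/a)²) = √(0.0106 + 0.00636) = 0.130
Q = 1.77, so δQ = 0.130 × 1.77 = 0.231.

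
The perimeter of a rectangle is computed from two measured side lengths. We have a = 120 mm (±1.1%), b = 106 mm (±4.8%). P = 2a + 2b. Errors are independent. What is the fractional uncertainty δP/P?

0.0233

P is a linear combination, so absolute uncertainties add in quadrature:
  (2·δa)² = 6.97;  (2·δb)² = 104
δP = √(111) = 10.5 mm
P = 452 mm, so δP/P = 10.5/452 = 0.0233.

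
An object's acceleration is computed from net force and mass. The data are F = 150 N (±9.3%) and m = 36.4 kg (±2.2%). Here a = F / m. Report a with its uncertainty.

4.12 ± 0.394 m/s^2

Relative error in a monomial: (δa/a)² = Σ (nᵢ · δxᵢ/xᵢ)².
  (1·δF/F)² = (1×0.0930)² = 0.00865;  (-1·δm/m)² = (-1×0.0220)² = 0.000484
δa/a = √(0.00913) = 0.0956
a = 4.12 m/s^2, so δa = 0.0956 × 4.12 = 0.394 m/s^2.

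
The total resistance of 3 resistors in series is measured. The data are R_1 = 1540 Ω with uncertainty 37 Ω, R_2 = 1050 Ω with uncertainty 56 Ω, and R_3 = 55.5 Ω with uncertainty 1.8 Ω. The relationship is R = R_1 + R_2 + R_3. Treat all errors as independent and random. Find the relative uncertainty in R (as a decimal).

0.0254

Absolute uncertainties add in quadrature for a linear combination:
  (δR_1)² = 1370;  (δR_2)² = 3140;  (δR_3)² = 3.24
δR = √(4510) = 67.1 Ω
R = 2650 Ω, so δR/R = 67.1/2650 = 0.0254.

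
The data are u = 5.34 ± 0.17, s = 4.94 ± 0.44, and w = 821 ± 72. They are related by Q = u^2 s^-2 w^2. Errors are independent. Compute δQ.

2.03e+05

Each factor contributes (exponent × relative error)² to (δQ/Q)²:
  (2·δu/u)² = (2×0.0318)² = 0.00405;  (-2·δs/s)² = (-2×0.0891)² = 0.0317;  (2·δw/w)² = (2×0.0877)² = 0.0308
δQ/Q = √(0.0666) = 0.258
Q = 7.88e+05, so δQ = 0.258 × 7.88e+05 = 2.03e+05.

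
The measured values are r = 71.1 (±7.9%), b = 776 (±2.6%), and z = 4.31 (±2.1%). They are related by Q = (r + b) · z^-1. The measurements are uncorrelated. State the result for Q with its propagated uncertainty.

Let u = r + b = 847. δu = √(δr² + δb²) = √(31.5 + 407) = 20.9, so δu/u = 0.0247.
Q is then a monomial in u, z:
δQ/Q = √((δu/u)² + (-1·δz/z)²) = √(0.000611 + 0.000441) = 0.0324
Q = 197, so δQ = 0.0324 × 197 = 6.38.

197 ± 6.38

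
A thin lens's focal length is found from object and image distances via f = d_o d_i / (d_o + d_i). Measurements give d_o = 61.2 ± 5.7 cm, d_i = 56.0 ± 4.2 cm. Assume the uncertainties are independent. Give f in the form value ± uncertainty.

29.2 ± 1.73 cm

∂f/∂d_o = (d_i/(d_o+d_i))² = 0.228;  ∂f/∂d_i = (d_o/(d_o+d_i))² = 0.273
δf = √((∂f/∂d_o · δd_o)² + (∂f/∂d_i · δd_i)²) = √(1.69 + 1.31) = 1.73 cm
f = 29.2 cm.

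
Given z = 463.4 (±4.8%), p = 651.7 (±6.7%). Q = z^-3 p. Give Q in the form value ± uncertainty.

Each factor contributes (exponent × relative error)² to (δQ/Q)²:
  (-3·δz/z)² = (-3×0.0480)² = 0.0207;  (1·δp/p)² = (1×0.0670)² = 0.00449
δQ/Q = √(0.0252) = 0.159
Q = 6.549e-06, so δQ = 0.159 × 6.549e-06 = 1.04e-06.

(6.549 ± 1.04) × 10^-6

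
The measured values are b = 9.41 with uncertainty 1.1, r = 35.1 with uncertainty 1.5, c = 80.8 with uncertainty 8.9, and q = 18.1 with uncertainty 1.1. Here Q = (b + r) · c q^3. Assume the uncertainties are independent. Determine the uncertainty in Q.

4.63e+06

Let u = b + r = 44.5. δu = √(δb² + δr²) = √(1.21 + 2.25) = 1.86, so δu/u = 0.0418.
Q is then a monomial in u, c, q:
δQ/Q = √((δu/u)² + (1·δc/c)² + (3·δq/q)²) = √(0.00175 + 0.0121 + 0.0332) = 0.217
Q = 2.13e+07, so δQ = 0.217 × 2.13e+07 = 4.63e+06.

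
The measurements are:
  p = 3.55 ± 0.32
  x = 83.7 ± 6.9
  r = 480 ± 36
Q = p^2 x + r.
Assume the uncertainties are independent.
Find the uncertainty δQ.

Let w = p^2·x = 1050. δw/w = √((2·δp/p)² + (1·δx/x)²) = √(0.0325 + 0.00680) = 0.198, so δw = 209.
Q = w + r: δQ = √(δw² + δr²) = √(43700 + 1300) = 212

212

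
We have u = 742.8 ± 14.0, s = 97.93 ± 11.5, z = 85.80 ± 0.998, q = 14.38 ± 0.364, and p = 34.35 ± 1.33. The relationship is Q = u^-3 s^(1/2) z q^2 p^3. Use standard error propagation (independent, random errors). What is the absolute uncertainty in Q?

2.62

Products/powers → add relative errors in quadrature, weighted by exponent:
  (-3·δu/u)² = (-3×0.0188)² = 0.00320;  (½·δs/s)² = (0.5×0.117)² = 0.00345;  (1·δz/z)² = (1×0.0116)² = 0.000135;  (2·δq/q)² = (2×0.0253)² = 0.00256;  (3·δp/p)² = (3×0.0387)² = 0.0135
δQ/Q = √(0.0228) = 0.151
Q = 17.36, so δQ = 0.151 × 17.36 = 2.62.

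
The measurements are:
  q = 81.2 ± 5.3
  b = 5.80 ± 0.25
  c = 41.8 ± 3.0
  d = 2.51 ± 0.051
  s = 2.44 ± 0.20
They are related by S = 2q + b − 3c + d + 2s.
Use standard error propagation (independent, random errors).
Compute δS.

13.9

Each term contributes (cᵢ δxᵢ)² to (δS)²:
  (2·δq)² = 112;  (δb)² = 0.0625;  (3·δc)² = 81.0;  (δd)² = 0.00260;  (2·δs)² = 0.160
δS = √(194) = 13.9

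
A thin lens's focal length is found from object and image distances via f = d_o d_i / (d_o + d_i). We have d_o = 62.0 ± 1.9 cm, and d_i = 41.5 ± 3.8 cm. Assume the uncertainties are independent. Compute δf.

1.40 cm

∂f/∂d_o = (d_i/(d_o+d_i))² = 0.161;  ∂f/∂d_i = (d_o/(d_o+d_i))² = 0.359
δf = √((∂f/∂d_o · δd_o)² + (∂f/∂d_i · δd_i)²) = √(0.0933 + 1.86) = 1.40 cm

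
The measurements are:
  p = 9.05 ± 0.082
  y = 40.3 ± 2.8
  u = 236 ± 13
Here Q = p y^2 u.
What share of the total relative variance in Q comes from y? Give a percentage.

86.1%

(δQ/Q)² = (1·δp/p)² + (2·δy/y)² + (1·δu/u)²
  p term: (1×0.00906)² = 8.21e-05
  y term: (2×0.0695)² = 0.0193
  u term: (1×0.0551)² = 0.00303
Total = 0.0224. Share from y = 0.0193/0.0224 = 0.861.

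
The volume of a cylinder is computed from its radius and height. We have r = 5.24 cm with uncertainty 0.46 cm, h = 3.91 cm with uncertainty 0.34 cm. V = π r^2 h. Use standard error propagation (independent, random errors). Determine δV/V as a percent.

Since V is a product/quotient, work with relative uncertainties:
  (2·δr/r)² = (2×0.0878)² = 0.0308;  (1·δh/h)² = (1×0.0870)² = 0.00756
δV/V = √(0.0384) = 0.196

19.6%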